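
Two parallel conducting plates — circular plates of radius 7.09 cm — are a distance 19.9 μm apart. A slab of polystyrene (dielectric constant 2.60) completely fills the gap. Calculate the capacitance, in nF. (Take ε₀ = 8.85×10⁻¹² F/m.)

A = π(7.09 cm)² = 1.58×10⁻² m².
C = κε₀A/d = 2.60 × 8.85×10⁻¹² × 1.58×10⁻² / 1.99×10⁻⁵ = 1.83×10⁻⁸ F.

C ≈ 18.3 nF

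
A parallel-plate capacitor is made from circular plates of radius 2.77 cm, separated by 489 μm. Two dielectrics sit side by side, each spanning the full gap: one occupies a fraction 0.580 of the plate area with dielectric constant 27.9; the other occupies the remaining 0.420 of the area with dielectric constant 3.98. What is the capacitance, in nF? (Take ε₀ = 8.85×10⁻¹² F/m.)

0.779 nF

A = π(2.77 cm)² = 2.41×10⁻³ m².
Side-by-side slabs ⇒ two capacitors in parallel, each spanning the full gap.
C₁ = κ₁ε₀A₁/d = 27.9 × 8.85×10⁻¹² × 1.40×10⁻³ / 4.89×10⁻⁴ = 7.06×10⁻¹⁰ F.
C₂ = κ₂ε₀A₂/d = 3.98 × 8.85×10⁻¹² × 1.01×10⁻³ / 4.89×10⁻⁴ = 7.29×10⁻¹¹ F.
C = C₁ + C₂ = 7.79×10⁻¹⁰ F.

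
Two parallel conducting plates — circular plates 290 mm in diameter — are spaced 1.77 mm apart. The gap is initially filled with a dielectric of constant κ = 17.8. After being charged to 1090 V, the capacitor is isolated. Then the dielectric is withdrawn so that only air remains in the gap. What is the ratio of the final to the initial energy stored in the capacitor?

Isolated ⇒ Q is held fixed.
C₂ = 0.0562 C₁ and U = Q²/(2C), so U₂/U₁ = C₁/C₂ = 17.8.

17.8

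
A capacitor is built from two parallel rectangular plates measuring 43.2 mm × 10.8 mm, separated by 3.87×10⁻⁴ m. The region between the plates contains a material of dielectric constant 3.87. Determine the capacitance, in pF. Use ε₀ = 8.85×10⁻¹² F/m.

A = 43.2 × 10.8 mm² = 4.67×10⁻⁴ m².
C = κε₀A/d = 3.87 × 8.85×10⁻¹² × 4.67×10⁻⁴ / 3.87×10⁻⁴ = 4.13×10⁻¹¹ F.

41.3 pF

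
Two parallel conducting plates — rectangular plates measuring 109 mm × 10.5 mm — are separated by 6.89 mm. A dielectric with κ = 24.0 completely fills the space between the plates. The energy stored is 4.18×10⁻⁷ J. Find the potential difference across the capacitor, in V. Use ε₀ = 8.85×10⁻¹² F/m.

A = 109 × 10.5 mm² = 1.14×10⁻³ m².
C = κε₀A/d = 24.0 × 8.85×10⁻¹² × 1.14×10⁻³ / 6.89×10⁻³ = 3.53×10⁻¹¹ F.
V = √(2U/C) = √(2 × 4.18×10⁻⁷ / 3.53×10⁻¹¹) = 1.54×10² V.

V ≈ 154 V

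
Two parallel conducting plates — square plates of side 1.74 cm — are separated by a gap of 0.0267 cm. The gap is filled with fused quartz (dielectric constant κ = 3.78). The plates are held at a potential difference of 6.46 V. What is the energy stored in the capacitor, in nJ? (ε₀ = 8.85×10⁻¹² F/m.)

U ≈ 0.792 nJ

A = (1.74 cm)² = 3.03×10⁻⁴ m².
C = κε₀A/d = 3.78 × 8.85×10⁻¹² × 3.03×10⁻⁴ / 2.67×10⁻⁴ = 3.79×10⁻¹¹ F.
U = ½CV² = ½ × 3.79×10⁻¹¹ × (6.46)² = 7.92×10⁻¹⁰ J.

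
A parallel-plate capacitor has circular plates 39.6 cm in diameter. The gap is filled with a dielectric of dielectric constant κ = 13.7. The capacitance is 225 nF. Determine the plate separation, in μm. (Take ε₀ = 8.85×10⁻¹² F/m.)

A = π(39.6/2 cm)² = 0.123 m².
d = κε₀A/C = 13.7 × 8.85×10⁻¹² × 0.123 / 2.25×10⁻⁷ = 6.64×10⁻⁵ m.

d ≈ 66.4 μm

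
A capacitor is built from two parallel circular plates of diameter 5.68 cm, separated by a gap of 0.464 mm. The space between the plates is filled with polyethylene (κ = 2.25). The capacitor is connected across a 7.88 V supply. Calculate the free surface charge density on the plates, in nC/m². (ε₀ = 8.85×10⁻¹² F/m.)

338 nC/m²

A = π(5.68/2 cm)² = 2.53×10⁻³ m².
C = κε₀A/d = 2.25 × 8.85×10⁻¹² × 2.53×10⁻³ / 4.64×10⁻⁴ = 1.09×10⁻¹⁰ F.
σ = Q/A = CV/A = 1.09×10⁻¹⁰ × 7.88 / 2.53×10⁻³ = 3.38×10⁻⁷ C/m².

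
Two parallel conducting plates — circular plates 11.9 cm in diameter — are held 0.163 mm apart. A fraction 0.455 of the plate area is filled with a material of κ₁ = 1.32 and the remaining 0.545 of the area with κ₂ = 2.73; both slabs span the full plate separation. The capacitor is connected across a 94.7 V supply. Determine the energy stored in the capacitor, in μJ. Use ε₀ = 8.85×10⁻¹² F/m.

A = π(11.9/2 cm)² = 1.11×10⁻² m².
Side-by-side slabs ⇒ two capacitors in parallel, each spanning the full gap.
C₁ = κ₁ε₀A₁/d = 1.32 × 8.85×10⁻¹² × 5.06×10⁻³ / 1.63×10⁻⁴ = 3.63×10⁻¹⁰ F.
C₂ = κ₂ε₀A₂/d = 2.73 × 8.85×10⁻¹² × 6.06×10⁻³ / 1.63×10⁻⁴ = 8.98×10⁻¹⁰ F.
C = C₁ + C₂ = 1.26×10⁻⁹ F.
U = ½CV² = ½ × 1.26×10⁻⁹ × (94.7)² = 5.66×10⁻⁶ J.

5.66 μJ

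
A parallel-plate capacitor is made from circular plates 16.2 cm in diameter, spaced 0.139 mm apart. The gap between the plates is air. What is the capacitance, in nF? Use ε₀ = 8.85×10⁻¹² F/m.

C ≈ 1.31 nF

A = π(16.2/2 cm)² = 2.06×10⁻² m².
C = ε₀A/d = 8.85×10⁻¹² × 2.06×10⁻² / 1.39×10⁻⁴ = 1.31×10⁻⁹ F.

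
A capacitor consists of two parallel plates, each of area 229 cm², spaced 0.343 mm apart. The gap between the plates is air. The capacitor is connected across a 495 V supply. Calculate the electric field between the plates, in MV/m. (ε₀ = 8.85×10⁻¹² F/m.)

E ≈ 1.44 MV/m

E = V/d = 495 / 3.43×10⁻⁴ = 1.44×10⁶ V/m.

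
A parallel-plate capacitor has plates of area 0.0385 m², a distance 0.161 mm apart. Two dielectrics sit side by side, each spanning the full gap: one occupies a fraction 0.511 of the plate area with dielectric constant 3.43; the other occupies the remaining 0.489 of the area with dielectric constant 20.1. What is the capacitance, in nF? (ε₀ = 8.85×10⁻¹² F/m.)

Side-by-side slabs ⇒ two capacitors in parallel, each spanning the full gap.
C₁ = κ₁ε₀A₁/d = 3.43 × 8.85×10⁻¹² × 1.97×10⁻² / 1.61×10⁻⁴ = 3.71×10⁻⁹ F.
C₂ = κ₂ε₀A₂/d = 20.1 × 8.85×10⁻¹² × 1.88×10⁻² / 1.61×10⁻⁴ = 2.08×10⁻⁸ F.
C = C₁ + C₂ = 2.45×10⁻⁸ F.

C ≈ 24.5 nF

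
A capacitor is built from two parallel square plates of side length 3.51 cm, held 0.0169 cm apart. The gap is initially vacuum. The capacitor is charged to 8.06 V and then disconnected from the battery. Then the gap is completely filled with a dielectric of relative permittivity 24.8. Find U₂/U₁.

Isolated ⇒ Q is held fixed.
C₂ = 24.8 C₁ and U = Q²/(2C), so U₂/U₁ = C₁/C₂ = 0.0403.

U₂/U₁ ≈ 0.0403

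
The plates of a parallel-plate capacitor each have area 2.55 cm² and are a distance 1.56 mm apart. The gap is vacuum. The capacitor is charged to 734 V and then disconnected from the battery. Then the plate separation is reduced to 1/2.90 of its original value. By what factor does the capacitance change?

2.90

C = ε₀A/d scales as 1/d, so C₂/C₁ = d₁/d₂ = 2.90.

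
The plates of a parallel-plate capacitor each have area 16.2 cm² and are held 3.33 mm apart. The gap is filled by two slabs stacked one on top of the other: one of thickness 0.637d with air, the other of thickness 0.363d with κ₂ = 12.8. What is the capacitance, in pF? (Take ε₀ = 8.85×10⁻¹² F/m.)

A = 16.2 cm² = 1.62×10⁻³ m².
Stacked slabs ⇒ two capacitors in series, each with the full plate area.
C₁ = κ₁ε₀A/d₁ = 1.00 × 8.85×10⁻¹² × 1.62×10⁻³ / 2.12×10⁻³ = 6.76×10⁻¹² F.
C₂ = κ₂ε₀A/d₂ = 12.8 × 8.85×10⁻¹² × 1.62×10⁻³ / 1.21×10⁻³ = 1.52×10⁻¹⁰ F.
C = (1/C₁ + 1/C₂)⁻¹ = 6.47×10⁻¹² F.

C ≈ 6.47 pF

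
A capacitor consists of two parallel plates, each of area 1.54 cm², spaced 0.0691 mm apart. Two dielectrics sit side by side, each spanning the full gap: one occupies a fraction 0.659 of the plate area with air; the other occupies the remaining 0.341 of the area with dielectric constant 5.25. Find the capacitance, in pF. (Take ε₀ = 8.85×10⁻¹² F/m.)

C ≈ 48.3 pF

A = 1.54 cm² = 1.54×10⁻⁴ m².
Side-by-side slabs ⇒ two capacitors in parallel, each spanning the full gap.
C₁ = κ₁ε₀A₁/d = 1.00 × 8.85×10⁻¹² × 1.01×10⁻⁴ / 6.91×10⁻⁵ = 1.30×10⁻¹¹ F.
C₂ = κ₂ε₀A₂/d = 5.25 × 8.85×10⁻¹² × 5.25×10⁻⁵ / 6.91×10⁻⁵ = 3.53×10⁻¹¹ F.
C = C₁ + C₂ = 4.83×10⁻¹¹ F.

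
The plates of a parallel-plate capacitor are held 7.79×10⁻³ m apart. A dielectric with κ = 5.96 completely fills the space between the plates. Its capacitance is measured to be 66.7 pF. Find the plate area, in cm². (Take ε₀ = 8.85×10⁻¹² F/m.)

A = Cd/(κε₀) = 6.67×10⁻¹¹ × 7.79×10⁻³ / (5.96 × 8.85×10⁻¹²) = 9.85×10⁻³ m².

A ≈ 98.5 cm²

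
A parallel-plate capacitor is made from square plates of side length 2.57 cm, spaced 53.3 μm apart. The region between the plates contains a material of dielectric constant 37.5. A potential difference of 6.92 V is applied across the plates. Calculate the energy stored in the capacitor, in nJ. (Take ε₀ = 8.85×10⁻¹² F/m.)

U ≈ 98.5 nJ

A = (2.57 cm)² = 6.60×10⁻⁴ m².
C = κε₀A/d = 37.5 × 8.85×10⁻¹² × 6.60×10⁻⁴ / 5.33×10⁻⁵ = 4.11×10⁻⁹ F.
U = ½CV² = ½ × 4.11×10⁻⁹ × (6.92)² = 9.85×10⁻⁸ J.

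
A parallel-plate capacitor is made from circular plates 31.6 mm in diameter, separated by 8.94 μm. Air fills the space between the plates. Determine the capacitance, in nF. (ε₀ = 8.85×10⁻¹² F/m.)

C ≈ 0.776 nF

A = π(31.6/2 mm)² = 7.84×10⁻⁴ m².
C = ε₀A/d = 8.85×10⁻¹² × 7.84×10⁻⁴ / 8.94×10⁻⁶ = 7.76×10⁻¹⁰ F.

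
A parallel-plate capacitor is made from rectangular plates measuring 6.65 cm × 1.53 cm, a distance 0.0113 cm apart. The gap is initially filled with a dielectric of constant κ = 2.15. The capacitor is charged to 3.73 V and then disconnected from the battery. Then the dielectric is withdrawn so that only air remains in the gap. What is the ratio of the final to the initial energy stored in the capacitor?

2.15

Isolated ⇒ Q is held fixed.
C₂ = 0.465 C₁ and U = Q²/(2C), so U₂/U₁ = C₁/C₂ = 2.15.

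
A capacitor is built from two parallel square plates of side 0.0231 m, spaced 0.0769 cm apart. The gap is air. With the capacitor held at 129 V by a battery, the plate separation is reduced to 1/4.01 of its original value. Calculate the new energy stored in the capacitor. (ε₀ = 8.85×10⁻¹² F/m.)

A = (0.0231 m)² = 5.34×10⁻⁴ m².
Initially C₁ = ε₀A/d = 8.85×10⁻¹² × 5.34×10⁻⁴ / 7.69×10⁻⁴ = 6.14×10⁻¹² F.
U₁ = 5.11×10⁻⁸ J.
Battery connected ⇒ V is held fixed. C₂ = 4.01 C₁ and U = ½CV², so U₂/U₁ = C₂/C₁ = 4.01.
U₂ = 4.01 × 5.11×10⁻⁸ = 2.05×10⁻⁷ J.

U ≈ 205 nJ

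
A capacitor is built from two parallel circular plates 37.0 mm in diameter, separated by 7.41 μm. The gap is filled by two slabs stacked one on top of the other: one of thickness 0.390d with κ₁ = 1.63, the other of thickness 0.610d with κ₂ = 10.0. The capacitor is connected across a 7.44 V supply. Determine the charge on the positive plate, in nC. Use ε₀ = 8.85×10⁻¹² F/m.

31.8 nC

A = π(37.0/2 mm)² = 1.08×10⁻³ m².
Stacked slabs ⇒ two capacitors in series, each with the full plate area.
C₁ = κ₁ε₀A/d₁ = 1.63 × 8.85×10⁻¹² × 1.08×10⁻³ / 2.89×10⁻⁶ = 5.37×10⁻⁹ F.
C₂ = κ₂ε₀A/d₂ = 10.0 × 8.85×10⁻¹² × 1.08×10⁻³ / 4.52×10⁻⁶ = 2.11×10⁻⁸ F.
C = (1/C₁ + 1/C₂)⁻¹ = 4.28×10⁻⁹ F.
Q = CV = 4.28×10⁻⁹ × 7.44 = 3.18×10⁻⁸ C.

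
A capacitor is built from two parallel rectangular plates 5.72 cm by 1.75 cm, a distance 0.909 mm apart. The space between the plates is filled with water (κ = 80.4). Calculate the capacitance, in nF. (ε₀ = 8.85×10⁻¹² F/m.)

C ≈ 0.784 nF

A = 5.72 × 1.75 cm² = 1.00×10⁻³ m².
C = κε₀A/d = 80.4 × 8.85×10⁻¹² × 1.00×10⁻³ / 9.09×10⁻⁴ = 7.84×10⁻¹⁰ F.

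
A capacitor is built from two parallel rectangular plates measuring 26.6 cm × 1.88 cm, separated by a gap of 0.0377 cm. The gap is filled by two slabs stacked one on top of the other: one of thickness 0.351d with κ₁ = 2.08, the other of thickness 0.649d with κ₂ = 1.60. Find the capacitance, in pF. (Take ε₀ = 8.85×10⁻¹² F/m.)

A = 26.6 × 1.88 cm² = 5.00×10⁻³ m².
Stacked slabs ⇒ two capacitors in series, each with the full plate area.
C₁ = κ₁ε₀A/d₁ = 2.08 × 8.85×10⁻¹² × 5.00×10⁻³ / 1.32×10⁻⁴ = 6.96×10⁻¹⁰ F.
C₂ = κ₂ε₀A/d₂ = 1.60 × 8.85×10⁻¹² × 5.00×10⁻³ / 2.45×10⁻⁴ = 2.89×10⁻¹⁰ F.
C = (1/C₁ + 1/C₂)⁻¹ = 2.04×10⁻¹⁰ F.

C ≈ 204 pF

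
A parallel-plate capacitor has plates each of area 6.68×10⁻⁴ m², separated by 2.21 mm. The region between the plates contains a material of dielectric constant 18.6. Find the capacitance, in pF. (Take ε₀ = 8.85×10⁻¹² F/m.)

C = κε₀A/d = 18.6 × 8.85×10⁻¹² × 6.68×10⁻⁴ / 2.21×10⁻³ = 4.98×10⁻¹¹ F.

C ≈ 49.8 pF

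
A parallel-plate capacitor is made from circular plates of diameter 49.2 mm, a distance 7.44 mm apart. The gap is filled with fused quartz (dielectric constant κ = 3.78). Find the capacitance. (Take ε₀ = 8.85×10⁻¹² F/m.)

C ≈ 8.55 pF

A = π(49.2/2 mm)² = 1.90×10⁻³ m².
C = κε₀A/d = 3.78 × 8.85×10⁻¹² × 1.90×10⁻³ / 7.44×10⁻³ = 8.55×10⁻¹² F.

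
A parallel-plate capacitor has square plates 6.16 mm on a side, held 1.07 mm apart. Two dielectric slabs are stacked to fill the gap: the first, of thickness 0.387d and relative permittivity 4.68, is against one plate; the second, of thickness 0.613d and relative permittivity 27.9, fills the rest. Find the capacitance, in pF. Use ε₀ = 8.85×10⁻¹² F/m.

C ≈ 3.00 pF

A = (6.16 mm)² = 3.79×10⁻⁵ m².
Stacked slabs ⇒ two capacitors in series, each with the full plate area.
C₁ = κ₁ε₀A/d₁ = 4.68 × 8.85×10⁻¹² × 3.79×10⁻⁵ / 4.14×10⁻⁴ = 3.80×10⁻¹² F.
C₂ = κ₂ε₀A/d₂ = 27.9 × 8.85×10⁻¹² × 3.79×10⁻⁵ / 6.56×10⁻⁴ = 1.43×10⁻¹¹ F.
C = (1/C₁ + 1/C₂)⁻¹ = 3.00×10⁻¹² F.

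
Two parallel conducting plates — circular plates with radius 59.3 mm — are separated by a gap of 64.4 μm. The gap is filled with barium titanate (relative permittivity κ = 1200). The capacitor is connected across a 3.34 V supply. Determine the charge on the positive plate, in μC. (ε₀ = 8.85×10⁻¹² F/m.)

6.08 μC

A = π(59.3 mm)² = 1.10×10⁻² m².
C = κε₀A/d = 1200 × 8.85×10⁻¹² × 1.10×10⁻² / 6.44×10⁻⁵ = 1.82×10⁻⁶ F.
Q = CV = 1.82×10⁻⁶ × 3.34 = 6.08×10⁻⁶ C.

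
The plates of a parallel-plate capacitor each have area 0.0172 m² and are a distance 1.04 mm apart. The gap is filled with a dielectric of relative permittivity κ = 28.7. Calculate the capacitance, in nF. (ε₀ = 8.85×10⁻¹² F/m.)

C = κε₀A/d = 28.7 × 8.85×10⁻¹² × 1.72×10⁻² / 1.04×10⁻³ = 4.20×10⁻⁹ F.

4.20 nF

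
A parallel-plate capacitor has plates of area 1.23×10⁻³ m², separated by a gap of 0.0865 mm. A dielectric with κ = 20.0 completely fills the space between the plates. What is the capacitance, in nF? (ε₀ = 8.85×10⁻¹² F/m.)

C = κε₀A/d = 20.0 × 8.85×10⁻¹² × 1.23×10⁻³ / 8.65×10⁻⁵ = 2.52×10⁻⁹ F.

C ≈ 2.52 nF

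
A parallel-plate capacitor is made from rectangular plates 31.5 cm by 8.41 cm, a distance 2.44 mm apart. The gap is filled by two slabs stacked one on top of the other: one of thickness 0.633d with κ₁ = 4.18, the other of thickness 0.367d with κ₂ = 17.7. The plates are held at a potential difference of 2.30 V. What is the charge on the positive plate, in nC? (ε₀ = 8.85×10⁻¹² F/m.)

1.28 nC

A = 31.5 × 8.41 cm² = 2.65×10⁻² m².
Stacked slabs ⇒ two capacitors in series, each with the full plate area.
C₁ = κ₁ε₀A/d₁ = 4.18 × 8.85×10⁻¹² × 2.65×10⁻² / 1.54×10⁻³ = 6.35×10⁻¹⁰ F.
C₂ = κ₂ε₀A/d₂ = 17.7 × 8.85×10⁻¹² × 2.65×10⁻² / 8.95×10⁻⁴ = 4.63×10⁻⁹ F.
C = (1/C₁ + 1/C₂)⁻¹ = 5.58×10⁻¹⁰ F.
Q = CV = 5.58×10⁻¹⁰ × 2.30 = 1.28×10⁻⁹ C.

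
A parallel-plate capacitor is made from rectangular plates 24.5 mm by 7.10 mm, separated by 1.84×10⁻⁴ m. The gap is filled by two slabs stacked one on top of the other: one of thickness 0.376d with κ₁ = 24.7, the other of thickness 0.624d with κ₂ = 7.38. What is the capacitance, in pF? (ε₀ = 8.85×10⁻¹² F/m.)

A = 24.5 × 7.10 mm² = 1.74×10⁻⁴ m².
Stacked slabs ⇒ two capacitors in series, each with the full plate area.
C₁ = κ₁ε₀A/d₁ = 24.7 × 8.85×10⁻¹² × 1.74×10⁻⁴ / 6.92×10⁻⁵ = 5.50×10⁻¹⁰ F.
C₂ = κ₂ε₀A/d₂ = 7.38 × 8.85×10⁻¹² × 1.74×10⁻⁴ / 1.15×10⁻⁴ = 9.90×10⁻¹¹ F.
C = (1/C₁ + 1/C₂)⁻¹ = 8.39×10⁻¹¹ F.

C ≈ 83.9 pF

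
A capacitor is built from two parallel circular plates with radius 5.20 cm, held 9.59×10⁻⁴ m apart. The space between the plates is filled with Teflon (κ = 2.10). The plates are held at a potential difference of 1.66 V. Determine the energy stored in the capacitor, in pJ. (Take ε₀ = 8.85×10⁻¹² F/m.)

A = π(5.20 cm)² = 8.49×10⁻³ m².
C = κε₀A/d = 2.10 × 8.85×10⁻¹² × 8.49×10⁻³ / 9.59×10⁻⁴ = 1.65×10⁻¹⁰ F.
U = ½CV² = ½ × 1.65×10⁻¹⁰ × (1.66)² = 2.27×10⁻¹⁰ J.

227 pJ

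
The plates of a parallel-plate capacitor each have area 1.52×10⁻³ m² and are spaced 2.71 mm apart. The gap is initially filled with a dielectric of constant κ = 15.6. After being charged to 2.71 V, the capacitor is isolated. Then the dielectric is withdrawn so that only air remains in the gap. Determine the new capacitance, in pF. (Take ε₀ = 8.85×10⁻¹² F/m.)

C ≈ 4.96 pF

Initially C₁ = κε₀A/d = 15.6 × 8.85×10⁻¹² × 1.52×10⁻³ / 2.71×10⁻³ = 7.74×10⁻¹¹ F.
C = κε₀A/d scales with κ, so C₂/C₁ = 1/κ = 1/15.6 = 0.0641.
C₂ = 0.0641 × 7.74×10⁻¹¹ = 4.96×10⁻¹² F.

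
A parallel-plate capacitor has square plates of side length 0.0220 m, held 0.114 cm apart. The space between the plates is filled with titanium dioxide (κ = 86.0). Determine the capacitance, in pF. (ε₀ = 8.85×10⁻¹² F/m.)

C ≈ 323 pF

A = (0.0220 m)² = 4.84×10⁻⁴ m².
C = κε₀A/d = 86.0 × 8.85×10⁻¹² × 4.84×10⁻⁴ / 1.14×10⁻³ = 3.23×10⁻¹⁰ F.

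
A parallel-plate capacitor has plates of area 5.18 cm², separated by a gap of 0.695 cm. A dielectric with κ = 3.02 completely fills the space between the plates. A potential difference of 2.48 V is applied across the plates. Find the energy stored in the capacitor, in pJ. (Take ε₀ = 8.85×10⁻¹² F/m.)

6.13 pJ

A = 5.18 cm² = 5.18×10⁻⁴ m².
C = κε₀A/d = 3.02 × 8.85×10⁻¹² × 5.18×10⁻⁴ / 6.95×10⁻³ = 1.99×10⁻¹² F.
U = ½CV² = ½ × 1.99×10⁻¹² × (2.48)² = 6.13×10⁻¹² J.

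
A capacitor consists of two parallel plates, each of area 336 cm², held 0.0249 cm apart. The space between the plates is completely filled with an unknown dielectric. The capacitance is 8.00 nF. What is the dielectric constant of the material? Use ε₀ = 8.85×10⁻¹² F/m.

κ ≈ 6.70

A = 336 cm² = 3.36×10⁻² m².
κ = Cd/(ε₀A) = 8.00×10⁻⁹ × 2.49×10⁻⁴ / (8.85×10⁻¹² × 3.36×10⁻²) = 6.70.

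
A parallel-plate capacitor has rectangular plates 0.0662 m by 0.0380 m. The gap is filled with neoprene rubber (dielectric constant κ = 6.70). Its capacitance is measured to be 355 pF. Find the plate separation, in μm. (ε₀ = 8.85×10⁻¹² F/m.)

d ≈ 420 μm

A = 0.0662 × 0.0380 m² = 2.52×10⁻³ m².
d = κε₀A/C = 6.70 × 8.85×10⁻¹² × 2.52×10⁻³ / 3.55×10⁻¹⁰ = 4.20×10⁻⁴ m.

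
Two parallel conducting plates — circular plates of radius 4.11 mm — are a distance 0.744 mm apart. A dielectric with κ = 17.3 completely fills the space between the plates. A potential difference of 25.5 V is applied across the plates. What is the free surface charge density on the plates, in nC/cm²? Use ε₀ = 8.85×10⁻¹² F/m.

0.525 nC/cm²

A = π(4.11 mm)² = 5.31×10⁻⁵ m².
C = κε₀A/d = 17.3 × 8.85×10⁻¹² × 5.31×10⁻⁵ / 7.44×10⁻⁴ = 1.09×10⁻¹¹ F.
σ = Q/A = CV/A = 1.09×10⁻¹¹ × 25.5 / 5.31×10⁻⁵ = 5.25×10⁻⁶ C/m².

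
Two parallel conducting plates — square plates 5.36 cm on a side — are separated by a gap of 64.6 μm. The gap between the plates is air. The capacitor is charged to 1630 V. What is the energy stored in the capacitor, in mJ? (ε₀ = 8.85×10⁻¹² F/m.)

U ≈ 0.523 mJ

A = (5.36 cm)² = 2.87×10⁻³ m².
C = ε₀A/d = 8.85×10⁻¹² × 2.87×10⁻³ / 6.46×10⁻⁵ = 3.94×10⁻¹⁰ F.
U = ½CV² = ½ × 3.94×10⁻¹⁰ × (1630)² = 5.23×10⁻⁴ J.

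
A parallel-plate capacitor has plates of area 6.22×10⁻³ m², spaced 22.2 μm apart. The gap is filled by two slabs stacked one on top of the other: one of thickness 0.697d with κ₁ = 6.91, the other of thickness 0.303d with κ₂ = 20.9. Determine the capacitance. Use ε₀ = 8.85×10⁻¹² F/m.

Stacked slabs ⇒ two capacitors in series, each with the full plate area.
C₁ = κ₁ε₀A/d₁ = 6.91 × 8.85×10⁻¹² × 6.22×10⁻³ / 1.55×10⁻⁵ = 2.46×10⁻⁸ F.
C₂ = κ₂ε₀A/d₂ = 20.9 × 8.85×10⁻¹² × 6.22×10⁻³ / 6.73×10⁻⁶ = 1.71×10⁻⁷ F.
C = (1/C₁ + 1/C₂)⁻¹ = 2.15×10⁻⁸ F.

21.5 nF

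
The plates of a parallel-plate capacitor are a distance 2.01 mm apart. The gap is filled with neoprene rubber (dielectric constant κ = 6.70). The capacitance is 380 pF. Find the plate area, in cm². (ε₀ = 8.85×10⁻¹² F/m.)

A ≈ 129 cm²

A = Cd/(κε₀) = 3.80×10⁻¹⁰ × 2.01×10⁻³ / (6.70 × 8.85×10⁻¹²) = 1.29×10⁻² m².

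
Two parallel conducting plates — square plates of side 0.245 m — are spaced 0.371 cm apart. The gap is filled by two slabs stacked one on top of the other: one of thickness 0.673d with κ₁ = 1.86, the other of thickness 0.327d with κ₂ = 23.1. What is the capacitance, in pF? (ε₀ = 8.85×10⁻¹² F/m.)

A = (0.245 m)² = 6.00×10⁻² m².
Stacked slabs ⇒ two capacitors in series, each with the full plate area.
C₁ = κ₁ε₀A/d₁ = 1.86 × 8.85×10⁻¹² × 6.00×10⁻² / 2.50×10⁻³ = 3.96×10⁻¹⁰ F.
C₂ = κ₂ε₀A/d₂ = 23.1 × 8.85×10⁻¹² × 6.00×10⁻² / 1.21×10⁻³ = 1.01×10⁻⁸ F.
C = (1/C₁ + 1/C₂)⁻¹ = 3.81×10⁻¹⁰ F.

381 pF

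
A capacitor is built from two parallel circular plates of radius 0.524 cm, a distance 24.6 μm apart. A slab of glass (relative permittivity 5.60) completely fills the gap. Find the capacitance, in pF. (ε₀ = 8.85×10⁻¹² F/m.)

C ≈ 174 pF

A = π(0.524 cm)² = 8.63×10⁻⁵ m².
C = κε₀A/d = 5.60 × 8.85×10⁻¹² × 8.63×10⁻⁵ / 2.46×10⁻⁵ = 1.74×10⁻¹⁰ F.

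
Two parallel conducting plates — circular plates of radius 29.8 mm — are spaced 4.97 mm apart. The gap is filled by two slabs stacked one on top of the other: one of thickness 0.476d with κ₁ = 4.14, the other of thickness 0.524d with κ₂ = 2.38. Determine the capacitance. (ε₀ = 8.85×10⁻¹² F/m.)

14.8 pF

A = π(29.8 mm)² = 2.79×10⁻³ m².
Stacked slabs ⇒ two capacitors in series, each with the full plate area.
C₁ = κ₁ε₀A/d₁ = 4.14 × 8.85×10⁻¹² × 2.79×10⁻³ / 2.37×10⁻³ = 4.32×10⁻¹¹ F.
C₂ = κ₂ε₀A/d₂ = 2.38 × 8.85×10⁻¹² × 2.79×10⁻³ / 2.60×10⁻³ = 2.26×10⁻¹¹ F.
C = (1/C₁ + 1/C₂)⁻¹ = 1.48×10⁻¹¹ F.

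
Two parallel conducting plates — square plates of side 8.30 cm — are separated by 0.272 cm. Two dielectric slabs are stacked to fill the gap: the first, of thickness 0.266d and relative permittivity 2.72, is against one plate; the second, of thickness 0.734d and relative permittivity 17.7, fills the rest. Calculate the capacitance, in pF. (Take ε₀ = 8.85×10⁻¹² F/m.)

161 pF

A = (8.30 cm)² = 6.89×10⁻³ m².
Stacked slabs ⇒ two capacitors in series, each with the full plate area.
C₁ = κ₁ε₀A/d₁ = 2.72 × 8.85×10⁻¹² × 6.89×10⁻³ / 7.24×10⁻⁴ = 2.29×10⁻¹⁰ F.
C₂ = κ₂ε₀A/d₂ = 17.7 × 8.85×10⁻¹² × 6.89×10⁻³ / 2.00×10⁻³ = 5.41×10⁻¹⁰ F.
C = (1/C₁ + 1/C₂)⁻¹ = 1.61×10⁻¹⁰ F.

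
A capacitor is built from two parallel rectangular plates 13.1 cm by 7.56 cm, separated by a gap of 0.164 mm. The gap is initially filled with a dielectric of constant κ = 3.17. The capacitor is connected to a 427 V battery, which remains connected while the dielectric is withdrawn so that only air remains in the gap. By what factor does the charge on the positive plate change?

Battery connected ⇒ V is held fixed.
C₂ = 0.315 C₁ and Q = CV, so Q₂/Q₁ = C₂/C₁ = 0.315.

Q₂/Q₁ ≈ 0.315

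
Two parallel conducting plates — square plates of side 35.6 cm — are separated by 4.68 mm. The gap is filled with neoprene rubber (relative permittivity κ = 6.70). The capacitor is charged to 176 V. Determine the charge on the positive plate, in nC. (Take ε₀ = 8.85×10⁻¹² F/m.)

A = (35.6 cm)² = 0.127 m².
C = κε₀A/d = 6.70 × 8.85×10⁻¹² × 0.127 / 4.68×10⁻³ = 1.61×10⁻⁹ F.
Q = CV = 1.61×10⁻⁹ × 176 = 2.83×10⁻⁷ C.

Q ≈ 283 nC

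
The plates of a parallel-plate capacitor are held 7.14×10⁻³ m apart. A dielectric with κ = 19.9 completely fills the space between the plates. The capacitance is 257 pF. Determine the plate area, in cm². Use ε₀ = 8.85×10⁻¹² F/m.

104 cm²

A = Cd/(κε₀) = 2.57×10⁻¹⁰ × 7.14×10⁻³ / (19.9 × 8.85×10⁻¹²) = 1.04×10⁻² m².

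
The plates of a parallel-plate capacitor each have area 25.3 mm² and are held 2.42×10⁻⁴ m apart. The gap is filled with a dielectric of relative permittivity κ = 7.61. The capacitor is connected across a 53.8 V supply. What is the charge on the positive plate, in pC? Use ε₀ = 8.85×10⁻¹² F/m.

A = 25.3 mm² = 2.53×10⁻⁵ m².
C = κε₀A/d = 7.61 × 8.85×10⁻¹² × 2.53×10⁻⁵ / 2.42×10⁻⁴ = 7.04×10⁻¹² F.
Q = CV = 7.04×10⁻¹² × 53.8 = 3.79×10⁻¹⁰ C.

379 pC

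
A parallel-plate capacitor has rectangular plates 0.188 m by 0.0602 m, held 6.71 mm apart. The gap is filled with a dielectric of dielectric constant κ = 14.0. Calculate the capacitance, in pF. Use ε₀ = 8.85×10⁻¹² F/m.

C ≈ 209 pF

A = 0.188 × 0.0602 m² = 1.13×10⁻² m².
C = κε₀A/d = 14.0 × 8.85×10⁻¹² × 1.13×10⁻² / 6.71×10⁻³ = 2.09×10⁻¹⁰ F.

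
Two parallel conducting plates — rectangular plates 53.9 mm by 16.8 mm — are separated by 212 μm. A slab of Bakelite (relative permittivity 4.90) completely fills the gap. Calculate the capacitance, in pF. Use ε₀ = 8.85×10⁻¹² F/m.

C ≈ 185 pF

A = 53.9 × 16.8 mm² = 9.06×10⁻⁴ m².
C = κε₀A/d = 4.90 × 8.85×10⁻¹² × 9.06×10⁻⁴ / 2.12×10⁻⁴ = 1.85×10⁻¹⁰ F.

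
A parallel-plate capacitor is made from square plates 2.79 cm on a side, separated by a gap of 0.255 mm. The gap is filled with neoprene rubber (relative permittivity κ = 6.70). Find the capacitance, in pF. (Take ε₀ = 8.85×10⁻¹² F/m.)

A = (2.79 cm)² = 7.78×10⁻⁴ m².
C = κε₀A/d = 6.70 × 8.85×10⁻¹² × 7.78×10⁻⁴ / 2.55×10⁻⁴ = 1.81×10⁻¹⁰ F.

C ≈ 181 pF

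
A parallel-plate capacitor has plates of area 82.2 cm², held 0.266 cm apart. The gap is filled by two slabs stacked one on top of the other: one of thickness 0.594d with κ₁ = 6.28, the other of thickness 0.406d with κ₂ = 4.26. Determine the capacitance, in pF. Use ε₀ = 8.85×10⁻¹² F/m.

A = 82.2 cm² = 8.22×10⁻³ m².
Stacked slabs ⇒ two capacitors in series, each with the full plate area.
C₁ = κ₁ε₀A/d₁ = 6.28 × 8.85×10⁻¹² × 8.22×10⁻³ / 1.58×10⁻³ = 2.89×10⁻¹⁰ F.
C₂ = κ₂ε₀A/d₂ = 4.26 × 8.85×10⁻¹² × 8.22×10⁻³ / 1.08×10⁻³ = 2.87×10⁻¹⁰ F.
C = (1/C₁ + 1/C₂)⁻¹ = 1.44×10⁻¹⁰ F.

C ≈ 144 pF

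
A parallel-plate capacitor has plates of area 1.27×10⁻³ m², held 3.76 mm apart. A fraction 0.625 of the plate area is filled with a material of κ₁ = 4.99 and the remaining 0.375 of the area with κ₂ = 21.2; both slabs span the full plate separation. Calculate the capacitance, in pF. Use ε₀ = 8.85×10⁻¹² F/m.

Side-by-side slabs ⇒ two capacitors in parallel, each spanning the full gap.
C₁ = κ₁ε₀A₁/d = 4.99 × 8.85×10⁻¹² × 7.94×10⁻⁴ / 3.76×10⁻³ = 9.32×10⁻¹² F.
C₂ = κ₂ε₀A₂/d = 21.2 × 8.85×10⁻¹² × 4.76×10⁻⁴ / 3.76×10⁻³ = 2.38×10⁻¹¹ F.
C = C₁ + C₂ = 3.31×10⁻¹¹ F.

C ≈ 33.1 pF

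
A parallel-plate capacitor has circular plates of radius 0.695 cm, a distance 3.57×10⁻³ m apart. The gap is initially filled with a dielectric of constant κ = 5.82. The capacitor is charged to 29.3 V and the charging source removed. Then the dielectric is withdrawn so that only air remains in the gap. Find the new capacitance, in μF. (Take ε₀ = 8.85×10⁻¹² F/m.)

C ≈ 3.76×10⁻⁷ μF

A = π(0.695 cm)² = 1.52×10⁻⁴ m².
Initially C₁ = κε₀A/d = 5.82 × 8.85×10⁻¹² × 1.52×10⁻⁴ / 3.57×10⁻³ = 2.19×10⁻¹² F.
C = κε₀A/d scales with κ, so C₂/C₁ = 1/κ = 1/5.82 = 0.172.
C₂ = 0.172 × 2.19×10⁻¹² = 3.76×10⁻¹³ F.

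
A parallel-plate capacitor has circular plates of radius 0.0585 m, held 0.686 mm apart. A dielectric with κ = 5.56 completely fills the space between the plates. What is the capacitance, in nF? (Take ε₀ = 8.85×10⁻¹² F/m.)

A = π(0.0585 m)² = 1.08×10⁻² m².
C = κε₀A/d = 5.56 × 8.85×10⁻¹² × 1.08×10⁻² / 6.86×10⁻⁴ = 7.71×10⁻¹⁰ F.

0.771 nF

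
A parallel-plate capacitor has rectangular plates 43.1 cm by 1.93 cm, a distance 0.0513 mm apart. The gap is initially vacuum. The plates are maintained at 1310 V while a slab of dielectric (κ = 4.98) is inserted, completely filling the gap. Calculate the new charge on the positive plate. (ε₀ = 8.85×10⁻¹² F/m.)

A = 43.1 × 1.93 cm² = 8.32×10⁻³ m².
Initially C₁ = ε₀A/d = 8.85×10⁻¹² × 8.32×10⁻³ / 5.13×10⁻⁵ = 1.44×10⁻⁹ F.
Q₁ = 1.88×10⁻⁶ C.
Battery connected ⇒ V is held fixed. C₂ = 4.98 C₁ and Q = CV, so Q₂/Q₁ = C₂/C₁ = 4.98.
Q₂ = 4.98 × 1.88×10⁻⁶ = 9.36×10⁻⁶ C.

9.36 μC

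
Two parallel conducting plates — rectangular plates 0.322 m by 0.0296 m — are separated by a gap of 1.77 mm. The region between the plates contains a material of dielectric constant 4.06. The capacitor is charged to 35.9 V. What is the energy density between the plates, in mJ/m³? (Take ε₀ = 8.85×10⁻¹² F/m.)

E = V/d = 35.9 / 1.77×10⁻³ = 2.03×10⁴ V/m.
u = ½κε₀E² = ½ × 4.06 × 8.85×10⁻¹² × (2.03×10⁴)² = 7.39×10⁻³ J/m³.

u ≈ 7.39 mJ/m³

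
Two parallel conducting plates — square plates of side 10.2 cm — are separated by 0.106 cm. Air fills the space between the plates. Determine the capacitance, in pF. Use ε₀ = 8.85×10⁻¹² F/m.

C ≈ 86.9 pF

A = (10.2 cm)² = 1.04×10⁻² m².
C = ε₀A/d = 8.85×10⁻¹² × 1.04×10⁻² / 1.06×10⁻³ = 8.69×10⁻¹¹ F.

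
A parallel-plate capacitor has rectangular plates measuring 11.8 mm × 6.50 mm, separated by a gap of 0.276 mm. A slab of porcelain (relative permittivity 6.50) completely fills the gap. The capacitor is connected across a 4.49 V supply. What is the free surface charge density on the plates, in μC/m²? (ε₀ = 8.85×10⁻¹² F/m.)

A = 11.8 × 6.50 mm² = 7.67×10⁻⁵ m².
C = κε₀A/d = 6.50 × 8.85×10⁻¹² × 7.67×10⁻⁵ / 2.76×10⁻⁴ = 1.60×10⁻¹¹ F.
σ = Q/A = CV/A = 1.60×10⁻¹¹ × 4.49 / 7.67×10⁻⁵ = 9.36×10⁻⁷ C/m².

0.936 μC/m²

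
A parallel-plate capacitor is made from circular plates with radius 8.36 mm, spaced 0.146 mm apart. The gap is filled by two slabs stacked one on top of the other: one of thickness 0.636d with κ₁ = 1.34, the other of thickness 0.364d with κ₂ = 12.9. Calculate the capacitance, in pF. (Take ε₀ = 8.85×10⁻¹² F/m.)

A = π(8.36 mm)² = 2.20×10⁻⁴ m².
Stacked slabs ⇒ two capacitors in series, each with the full plate area.
C₁ = κ₁ε₀A/d₁ = 1.34 × 8.85×10⁻¹² × 2.20×10⁻⁴ / 9.29×10⁻⁵ = 2.80×10⁻¹¹ F.
C₂ = κ₂ε₀A/d₂ = 12.9 × 8.85×10⁻¹² × 2.20×10⁻⁴ / 5.31×10⁻⁵ = 4.72×10⁻¹⁰ F.
C = (1/C₁ + 1/C₂)⁻¹ = 2.65×10⁻¹¹ F.

26.5 pF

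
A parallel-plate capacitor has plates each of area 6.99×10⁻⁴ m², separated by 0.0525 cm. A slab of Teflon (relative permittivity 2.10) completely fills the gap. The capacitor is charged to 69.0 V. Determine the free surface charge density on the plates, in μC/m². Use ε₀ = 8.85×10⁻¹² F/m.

C = κε₀A/d = 2.10 × 8.85×10⁻¹² × 6.99×10⁻⁴ / 5.25×10⁻⁴ = 2.47×10⁻¹¹ F.
σ = Q/A = CV/A = 2.47×10⁻¹¹ × 69.0 / 6.99×10⁻⁴ = 2.44×10⁻⁶ C/m².

σ ≈ 2.44 μC/m²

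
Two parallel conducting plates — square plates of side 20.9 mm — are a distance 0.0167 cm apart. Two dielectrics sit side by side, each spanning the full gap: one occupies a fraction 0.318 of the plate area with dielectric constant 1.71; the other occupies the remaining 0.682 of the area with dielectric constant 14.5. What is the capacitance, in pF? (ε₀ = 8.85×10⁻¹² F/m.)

A = (20.9 mm)² = 4.37×10⁻⁴ m².
Side-by-side slabs ⇒ two capacitors in parallel, each spanning the full gap.
C₁ = κ₁ε₀A₁/d = 1.71 × 8.85×10⁻¹² × 1.39×10⁻⁴ / 1.67×10⁻⁴ = 1.26×10⁻¹¹ F.
C₂ = κ₂ε₀A₂/d = 14.5 × 8.85×10⁻¹² × 2.98×10⁻⁴ / 1.67×10⁻⁴ = 2.29×10⁻¹⁰ F.
C = C₁ + C₂ = 2.42×10⁻¹⁰ F.

242 pF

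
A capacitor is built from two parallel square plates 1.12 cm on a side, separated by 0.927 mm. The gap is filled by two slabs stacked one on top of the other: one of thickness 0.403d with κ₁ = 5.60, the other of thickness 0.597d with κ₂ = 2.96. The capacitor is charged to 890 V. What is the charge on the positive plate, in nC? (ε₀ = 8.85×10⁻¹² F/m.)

3.89 nC

A = (1.12 cm)² = 1.25×10⁻⁴ m².
Stacked slabs ⇒ two capacitors in series, each with the full plate area.
C₁ = κ₁ε₀A/d₁ = 5.60 × 8.85×10⁻¹² × 1.25×10⁻⁴ / 3.74×10⁻⁴ = 1.66×10⁻¹¹ F.
C₂ = κ₂ε₀A/d₂ = 2.96 × 8.85×10⁻¹² × 1.25×10⁻⁴ / 5.53×10⁻⁴ = 5.94×10⁻¹² F.
C = (1/C₁ + 1/C₂)⁻¹ = 4.38×10⁻¹² F.
Q = CV = 4.38×10⁻¹² × 890 = 3.89×10⁻⁹ C.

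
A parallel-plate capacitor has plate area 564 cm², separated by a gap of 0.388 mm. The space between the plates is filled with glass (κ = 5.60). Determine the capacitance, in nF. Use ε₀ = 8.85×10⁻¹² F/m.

A = 564 cm² = 5.64×10⁻² m².
C = κε₀A/d = 5.60 × 8.85×10⁻¹² × 5.64×10⁻² / 3.88×10⁻⁴ = 7.20×10⁻⁹ F.

7.20 nF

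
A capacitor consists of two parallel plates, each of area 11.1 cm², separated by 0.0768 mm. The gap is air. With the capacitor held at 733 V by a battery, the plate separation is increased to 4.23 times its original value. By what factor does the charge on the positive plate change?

Battery connected ⇒ V is held fixed.
C₂ = 0.236 C₁ and Q = CV, so Q₂/Q₁ = C₂/C₁ = 0.236.

0.236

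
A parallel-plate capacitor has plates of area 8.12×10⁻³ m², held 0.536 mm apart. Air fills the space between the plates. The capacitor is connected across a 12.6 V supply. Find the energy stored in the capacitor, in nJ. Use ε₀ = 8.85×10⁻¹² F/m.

U ≈ 10.6 nJ

C = ε₀A/d = 8.85×10⁻¹² × 8.12×10⁻³ / 5.36×10⁻⁴ = 1.34×10⁻¹⁰ F.
U = ½CV² = ½ × 1.34×10⁻¹⁰ × (12.6)² = 1.06×10⁻⁸ J.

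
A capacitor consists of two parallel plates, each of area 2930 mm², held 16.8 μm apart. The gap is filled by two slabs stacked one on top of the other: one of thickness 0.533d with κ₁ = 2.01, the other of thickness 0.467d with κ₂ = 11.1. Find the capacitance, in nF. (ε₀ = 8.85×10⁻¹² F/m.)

5.02 nF

A = 2930 mm² = 2.93×10⁻³ m².
Stacked slabs ⇒ two capacitors in series, each with the full plate area.
C₁ = κ₁ε₀A/d₁ = 2.01 × 8.85×10⁻¹² × 2.93×10⁻³ / 8.95×10⁻⁶ = 5.82×10⁻⁹ F.
C₂ = κ₂ε₀A/d₂ = 11.1 × 8.85×10⁻¹² × 2.93×10⁻³ / 7.85×10⁻⁶ = 3.67×10⁻⁸ F.
C = (1/C₁ + 1/C₂)⁻¹ = 5.02×10⁻⁹ F.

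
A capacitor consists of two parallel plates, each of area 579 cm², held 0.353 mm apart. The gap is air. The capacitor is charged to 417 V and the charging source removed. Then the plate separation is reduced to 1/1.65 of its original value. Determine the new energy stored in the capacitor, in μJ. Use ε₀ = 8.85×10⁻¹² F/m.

A = 579 cm² = 5.79×10⁻² m².
Initially C₁ = ε₀A/d = 8.85×10⁻¹² × 5.79×10⁻² / 3.53×10⁻⁴ = 1.45×10⁻⁹ F.
U₁ = 1.26×10⁻⁴ J.
Isolated ⇒ Q is held fixed. C₂ = 1.65 C₁ and U = Q²/(2C), so U₂/U₁ = C₁/C₂ = 0.606.
U₂ = 0.606 × 1.26×10⁻⁴ = 7.65×10⁻⁵ J.

U ≈ 76.5 μJ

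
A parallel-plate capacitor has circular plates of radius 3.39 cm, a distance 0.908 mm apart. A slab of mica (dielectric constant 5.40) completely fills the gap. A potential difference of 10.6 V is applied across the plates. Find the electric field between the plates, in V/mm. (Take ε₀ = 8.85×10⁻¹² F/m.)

E ≈ 11.7 V/mm

E = V/d = 10.6 / 9.08×10⁻⁴ = 1.17×10⁴ V/m.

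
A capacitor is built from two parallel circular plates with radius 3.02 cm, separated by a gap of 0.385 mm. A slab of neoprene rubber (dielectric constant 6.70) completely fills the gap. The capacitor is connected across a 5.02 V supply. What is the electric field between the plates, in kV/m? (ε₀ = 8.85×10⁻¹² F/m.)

13.0 kV/m

E = V/d = 5.02 / 3.85×10⁻⁴ = 1.30×10⁴ V/m.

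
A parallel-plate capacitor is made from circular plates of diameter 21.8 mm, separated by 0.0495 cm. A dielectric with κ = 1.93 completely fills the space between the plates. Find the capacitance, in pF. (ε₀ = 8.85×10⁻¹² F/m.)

C ≈ 12.9 pF

A = π(21.8/2 mm)² = 3.73×10⁻⁴ m².
C = κε₀A/d = 1.93 × 8.85×10⁻¹² × 3.73×10⁻⁴ / 4.95×10⁻⁴ = 1.29×10⁻¹¹ F.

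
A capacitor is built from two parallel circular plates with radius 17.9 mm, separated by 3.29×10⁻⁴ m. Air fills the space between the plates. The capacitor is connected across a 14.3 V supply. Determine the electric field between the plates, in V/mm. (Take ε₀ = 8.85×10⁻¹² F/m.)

43.5 V/mm

E = V/d = 14.3 / 3.29×10⁻⁴ = 4.35×10⁴ V/m.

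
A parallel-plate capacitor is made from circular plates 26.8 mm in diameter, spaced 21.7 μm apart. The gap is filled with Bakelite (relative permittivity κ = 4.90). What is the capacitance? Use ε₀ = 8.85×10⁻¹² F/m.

C ≈ 1.13 nF

A = π(26.8/2 mm)² = 5.64×10⁻⁴ m².
C = κε₀A/d = 4.90 × 8.85×10⁻¹² × 5.64×10⁻⁴ / 2.17×10⁻⁵ = 1.13×10⁻⁹ F.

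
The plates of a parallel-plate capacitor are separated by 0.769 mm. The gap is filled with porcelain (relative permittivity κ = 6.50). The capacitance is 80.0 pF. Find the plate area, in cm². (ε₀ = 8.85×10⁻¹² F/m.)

A = Cd/(κε₀) = 8.00×10⁻¹¹ × 7.69×10⁻⁴ / (6.50 × 8.85×10⁻¹²) = 1.07×10⁻³ m².

10.7 cm²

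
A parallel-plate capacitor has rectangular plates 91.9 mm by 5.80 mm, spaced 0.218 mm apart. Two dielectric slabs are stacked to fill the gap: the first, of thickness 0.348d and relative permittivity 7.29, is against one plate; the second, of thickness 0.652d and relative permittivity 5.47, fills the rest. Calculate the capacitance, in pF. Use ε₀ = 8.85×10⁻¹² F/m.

C ≈ 130 pF

A = 91.9 × 5.80 mm² = 5.33×10⁻⁴ m².
Stacked slabs ⇒ two capacitors in series, each with the full plate area.
C₁ = κ₁ε₀A/d₁ = 7.29 × 8.85×10⁻¹² × 5.33×10⁻⁴ / 7.59×10⁻⁵ = 4.53×10⁻¹⁰ F.
C₂ = κ₂ε₀A/d₂ = 5.47 × 8.85×10⁻¹² × 5.33×10⁻⁴ / 1.42×10⁻⁴ = 1.82×10⁻¹⁰ F.
C = (1/C₁ + 1/C₂)⁻¹ = 1.30×10⁻¹⁰ F.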